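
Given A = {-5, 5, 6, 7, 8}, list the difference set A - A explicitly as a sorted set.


A - A = {a - a' : a, a' ∈ A}.
Compute a - a' for each ordered pair (a, a'):
a = -5: -5--5=0, -5-5=-10, -5-6=-11, -5-7=-12, -5-8=-13
a = 5: 5--5=10, 5-5=0, 5-6=-1, 5-7=-2, 5-8=-3
a = 6: 6--5=11, 6-5=1, 6-6=0, 6-7=-1, 6-8=-2
a = 7: 7--5=12, 7-5=2, 7-6=1, 7-7=0, 7-8=-1
a = 8: 8--5=13, 8-5=3, 8-6=2, 8-7=1, 8-8=0
Collecting distinct values (and noting 0 appears from a-a):
A - A = {-13, -12, -11, -10, -3, -2, -1, 0, 1, 2, 3, 10, 11, 12, 13}
|A - A| = 15

A - A = {-13, -12, -11, -10, -3, -2, -1, 0, 1, 2, 3, 10, 11, 12, 13}


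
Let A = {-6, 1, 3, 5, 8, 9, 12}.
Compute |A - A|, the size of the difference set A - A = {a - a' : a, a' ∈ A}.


A - A = {a - a' : a, a' ∈ A}; |A| = 7.
Bounds: 2|A|-1 ≤ |A - A| ≤ |A|² - |A| + 1, i.e. 13 ≤ |A - A| ≤ 43.
Note: 0 ∈ A - A always (from a - a). The set is symmetric: if d ∈ A - A then -d ∈ A - A.
Enumerate nonzero differences d = a - a' with a > a' (then include -d):
Positive differences: {1, 2, 3, 4, 5, 6, 7, 8, 9, 11, 14, 15, 18}
Full difference set: {0} ∪ (positive diffs) ∪ (negative diffs).
|A - A| = 1 + 2·13 = 27 (matches direct enumeration: 27).

|A - A| = 27


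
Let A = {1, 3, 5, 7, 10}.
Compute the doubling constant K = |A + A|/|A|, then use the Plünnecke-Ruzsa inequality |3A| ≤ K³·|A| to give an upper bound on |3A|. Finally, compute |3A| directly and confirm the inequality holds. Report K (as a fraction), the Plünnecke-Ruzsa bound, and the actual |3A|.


|A| = 5.
Step 1: Compute A + A by enumerating all 25 pairs.
A + A = {2, 4, 6, 8, 10, 11, 12, 13, 14, 15, 17, 20}, so |A + A| = 12.
Step 2: Doubling constant K = |A + A|/|A| = 12/5 = 12/5 ≈ 2.4000.
Step 3: Plünnecke-Ruzsa gives |3A| ≤ K³·|A| = (2.4000)³ · 5 ≈ 69.1200.
Step 4: Compute 3A = A + A + A directly by enumerating all triples (a,b,c) ∈ A³; |3A| = 21.
Step 5: Check 21 ≤ 69.1200? Yes ✓.

K = 12/5, Plünnecke-Ruzsa bound K³|A| ≈ 69.1200, |3A| = 21, inequality holds.


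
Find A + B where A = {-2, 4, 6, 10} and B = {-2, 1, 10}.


A + B = {a + b : a ∈ A, b ∈ B}.
Enumerate all |A|·|B| = 4·3 = 12 pairs (a, b) and collect distinct sums.
a = -2: -2+-2=-4, -2+1=-1, -2+10=8
a = 4: 4+-2=2, 4+1=5, 4+10=14
a = 6: 6+-2=4, 6+1=7, 6+10=16
a = 10: 10+-2=8, 10+1=11, 10+10=20
Collecting distinct sums: A + B = {-4, -1, 2, 4, 5, 7, 8, 11, 14, 16, 20}
|A + B| = 11

A + B = {-4, -1, 2, 4, 5, 7, 8, 11, 14, 16, 20}


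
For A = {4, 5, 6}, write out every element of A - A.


A - A = {a - a' : a, a' ∈ A}.
Compute a - a' for each ordered pair (a, a'):
a = 4: 4-4=0, 4-5=-1, 4-6=-2
a = 5: 5-4=1, 5-5=0, 5-6=-1
a = 6: 6-4=2, 6-5=1, 6-6=0
Collecting distinct values (and noting 0 appears from a-a):
A - A = {-2, -1, 0, 1, 2}
|A - A| = 5

A - A = {-2, -1, 0, 1, 2}


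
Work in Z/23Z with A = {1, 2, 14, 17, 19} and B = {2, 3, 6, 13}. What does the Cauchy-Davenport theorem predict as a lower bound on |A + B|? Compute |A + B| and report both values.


Cauchy-Davenport: |A + B| ≥ min(p, |A| + |B| - 1) for A, B nonempty in Z/pZ.
|A| = 5, |B| = 4, p = 23.
CD lower bound = min(23, 5 + 4 - 1) = min(23, 8) = 8.
Compute A + B mod 23 directly:
a = 1: 1+2=3, 1+3=4, 1+6=7, 1+13=14
a = 2: 2+2=4, 2+3=5, 2+6=8, 2+13=15
a = 14: 14+2=16, 14+3=17, 14+6=20, 14+13=4
a = 17: 17+2=19, 17+3=20, 17+6=0, 17+13=7
a = 19: 19+2=21, 19+3=22, 19+6=2, 19+13=9
A + B = {0, 2, 3, 4, 5, 7, 8, 9, 14, 15, 16, 17, 19, 20, 21, 22}, so |A + B| = 16.
Verify: 16 ≥ 8? Yes ✓.

CD lower bound = 8, actual |A + B| = 16.


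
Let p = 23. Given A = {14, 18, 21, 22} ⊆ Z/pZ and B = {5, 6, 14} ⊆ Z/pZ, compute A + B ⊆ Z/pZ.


Work in Z/23Z: reduce every sum a + b modulo 23.
Enumerate all 12 pairs:
a = 14: 14+5=19, 14+6=20, 14+14=5
a = 18: 18+5=0, 18+6=1, 18+14=9
a = 21: 21+5=3, 21+6=4, 21+14=12
a = 22: 22+5=4, 22+6=5, 22+14=13
Distinct residues collected: {0, 1, 3, 4, 5, 9, 12, 13, 19, 20}
|A + B| = 10 (out of 23 total residues).

A + B = {0, 1, 3, 4, 5, 9, 12, 13, 19, 20}


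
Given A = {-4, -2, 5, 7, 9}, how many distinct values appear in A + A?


A + A = {a + a' : a, a' ∈ A}; |A| = 5.
General bounds: 2|A| - 1 ≤ |A + A| ≤ |A|(|A|+1)/2, i.e. 9 ≤ |A + A| ≤ 15.
Lower bound 2|A|-1 is attained iff A is an arithmetic progression.
Enumerate sums a + a' for a ≤ a' (symmetric, so this suffices):
a = -4: -4+-4=-8, -4+-2=-6, -4+5=1, -4+7=3, -4+9=5
a = -2: -2+-2=-4, -2+5=3, -2+7=5, -2+9=7
a = 5: 5+5=10, 5+7=12, 5+9=14
a = 7: 7+7=14, 7+9=16
a = 9: 9+9=18
Distinct sums: {-8, -6, -4, 1, 3, 5, 7, 10, 12, 14, 16, 18}
|A + A| = 12

|A + A| = 12


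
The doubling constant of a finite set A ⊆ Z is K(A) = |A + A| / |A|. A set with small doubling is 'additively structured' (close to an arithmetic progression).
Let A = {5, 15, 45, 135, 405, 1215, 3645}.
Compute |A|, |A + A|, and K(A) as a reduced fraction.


|A| = 7.
Compute A + A by enumerating all 49 pairs.
A + A = {10, 20, 30, 50, 60, 90, 140, 150, 180, 270, 410, 420, 450, 540, 810, 1220, 1230, 1260, 1350, 1620, 2430, 3650, 3660, 3690, 3780, 4050, 4860, 7290}, so |A + A| = 28.
K = |A + A| / |A| = 28/7 = 4/1 ≈ 4.0000.
Reference: AP of size 7 gives K = 13/7 ≈ 1.8571; a fully generic set of size 7 gives K ≈ 4.0000.

|A| = 7, |A + A| = 28, K = 28/7 = 4/1.


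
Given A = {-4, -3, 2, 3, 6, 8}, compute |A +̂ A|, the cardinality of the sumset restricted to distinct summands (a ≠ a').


Restricted sumset: A +̂ A = {a + a' : a ∈ A, a' ∈ A, a ≠ a'}.
Equivalently, take A + A and drop any sum 2a that is achievable ONLY as a + a for a ∈ A (i.e. sums representable only with equal summands).
Enumerate pairs (a, a') with a < a' (symmetric, so each unordered pair gives one sum; this covers all a ≠ a'):
  -4 + -3 = -7
  -4 + 2 = -2
  -4 + 3 = -1
  -4 + 6 = 2
  -4 + 8 = 4
  -3 + 2 = -1
  -3 + 3 = 0
  -3 + 6 = 3
  -3 + 8 = 5
  2 + 3 = 5
  2 + 6 = 8
  2 + 8 = 10
  3 + 6 = 9
  3 + 8 = 11
  6 + 8 = 14
Collected distinct sums: {-7, -2, -1, 0, 2, 3, 4, 5, 8, 9, 10, 11, 14}
|A +̂ A| = 13
(Reference bound: |A +̂ A| ≥ 2|A| - 3 for |A| ≥ 2, with |A| = 6 giving ≥ 9.)

|A +̂ A| = 13


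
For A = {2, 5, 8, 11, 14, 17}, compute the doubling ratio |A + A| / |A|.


|A| = 6.
Compute A + A by enumerating all 36 pairs.
A + A = {4, 7, 10, 13, 16, 19, 22, 25, 28, 31, 34}, so |A + A| = 11.
K = |A + A| / |A| = 11/6 (already in lowest terms) ≈ 1.8333.
Reference: AP of size 6 gives K = 11/6 ≈ 1.8333; a fully generic set of size 6 gives K ≈ 3.5000.

|A| = 6, |A + A| = 11, K = 11/6.


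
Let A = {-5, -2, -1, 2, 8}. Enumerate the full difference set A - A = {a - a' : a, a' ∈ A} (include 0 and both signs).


A - A = {a - a' : a, a' ∈ A}.
Compute a - a' for each ordered pair (a, a'):
a = -5: -5--5=0, -5--2=-3, -5--1=-4, -5-2=-7, -5-8=-13
a = -2: -2--5=3, -2--2=0, -2--1=-1, -2-2=-4, -2-8=-10
a = -1: -1--5=4, -1--2=1, -1--1=0, -1-2=-3, -1-8=-9
a = 2: 2--5=7, 2--2=4, 2--1=3, 2-2=0, 2-8=-6
a = 8: 8--5=13, 8--2=10, 8--1=9, 8-2=6, 8-8=0
Collecting distinct values (and noting 0 appears from a-a):
A - A = {-13, -10, -9, -7, -6, -4, -3, -1, 0, 1, 3, 4, 6, 7, 9, 10, 13}
|A - A| = 17

A - A = {-13, -10, -9, -7, -6, -4, -3, -1, 0, 1, 3, 4, 6, 7, 9, 10, 13}


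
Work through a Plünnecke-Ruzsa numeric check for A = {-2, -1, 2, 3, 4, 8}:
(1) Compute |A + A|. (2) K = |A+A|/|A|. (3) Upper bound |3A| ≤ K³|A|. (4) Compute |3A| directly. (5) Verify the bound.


|A| = 6.
Step 1: Compute A + A by enumerating all 36 pairs.
A + A = {-4, -3, -2, 0, 1, 2, 3, 4, 5, 6, 7, 8, 10, 11, 12, 16}, so |A + A| = 16.
Step 2: Doubling constant K = |A + A|/|A| = 16/6 = 16/6 ≈ 2.6667.
Step 3: Plünnecke-Ruzsa gives |3A| ≤ K³·|A| = (2.6667)³ · 6 ≈ 113.7778.
Step 4: Compute 3A = A + A + A directly by enumerating all triples (a,b,c) ∈ A³; |3A| = 27.
Step 5: Check 27 ≤ 113.7778? Yes ✓.

K = 16/6, Plünnecke-Ruzsa bound K³|A| ≈ 113.7778, |3A| = 27, inequality holds.


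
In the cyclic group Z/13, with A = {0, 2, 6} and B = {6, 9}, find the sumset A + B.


Work in Z/13Z: reduce every sum a + b modulo 13.
Enumerate all 6 pairs:
a = 0: 0+6=6, 0+9=9
a = 2: 2+6=8, 2+9=11
a = 6: 6+6=12, 6+9=2
Distinct residues collected: {2, 6, 8, 9, 11, 12}
|A + B| = 6 (out of 13 total residues).

A + B = {2, 6, 8, 9, 11, 12}


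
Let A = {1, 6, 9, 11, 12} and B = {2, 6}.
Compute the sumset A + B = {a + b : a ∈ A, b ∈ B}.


A + B = {a + b : a ∈ A, b ∈ B}.
Enumerate all |A|·|B| = 5·2 = 10 pairs (a, b) and collect distinct sums.
a = 1: 1+2=3, 1+6=7
a = 6: 6+2=8, 6+6=12
a = 9: 9+2=11, 9+6=15
a = 11: 11+2=13, 11+6=17
a = 12: 12+2=14, 12+6=18
Collecting distinct sums: A + B = {3, 7, 8, 11, 12, 13, 14, 15, 17, 18}
|A + B| = 10

A + B = {3, 7, 8, 11, 12, 13, 14, 15, 17, 18}


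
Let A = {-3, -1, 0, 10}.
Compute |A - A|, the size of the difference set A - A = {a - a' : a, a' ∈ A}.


A - A = {a - a' : a, a' ∈ A}; |A| = 4.
Bounds: 2|A|-1 ≤ |A - A| ≤ |A|² - |A| + 1, i.e. 7 ≤ |A - A| ≤ 13.
Note: 0 ∈ A - A always (from a - a). The set is symmetric: if d ∈ A - A then -d ∈ A - A.
Enumerate nonzero differences d = a - a' with a > a' (then include -d):
Positive differences: {1, 2, 3, 10, 11, 13}
Full difference set: {0} ∪ (positive diffs) ∪ (negative diffs).
|A - A| = 1 + 2·6 = 13 (matches direct enumeration: 13).

|A - A| = 13


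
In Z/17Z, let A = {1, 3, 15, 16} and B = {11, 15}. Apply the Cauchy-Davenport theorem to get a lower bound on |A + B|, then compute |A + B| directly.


Cauchy-Davenport: |A + B| ≥ min(p, |A| + |B| - 1) for A, B nonempty in Z/pZ.
|A| = 4, |B| = 2, p = 17.
CD lower bound = min(17, 4 + 2 - 1) = min(17, 5) = 5.
Compute A + B mod 17 directly:
a = 1: 1+11=12, 1+15=16
a = 3: 3+11=14, 3+15=1
a = 15: 15+11=9, 15+15=13
a = 16: 16+11=10, 16+15=14
A + B = {1, 9, 10, 12, 13, 14, 16}, so |A + B| = 7.
Verify: 7 ≥ 5? Yes ✓.

CD lower bound = 5, actual |A + B| = 7.


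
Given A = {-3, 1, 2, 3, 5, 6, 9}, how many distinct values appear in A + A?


A + A = {a + a' : a, a' ∈ A}; |A| = 7.
General bounds: 2|A| - 1 ≤ |A + A| ≤ |A|(|A|+1)/2, i.e. 13 ≤ |A + A| ≤ 28.
Lower bound 2|A|-1 is attained iff A is an arithmetic progression.
Enumerate sums a + a' for a ≤ a' (symmetric, so this suffices):
a = -3: -3+-3=-6, -3+1=-2, -3+2=-1, -3+3=0, -3+5=2, -3+6=3, -3+9=6
a = 1: 1+1=2, 1+2=3, 1+3=4, 1+5=6, 1+6=7, 1+9=10
a = 2: 2+2=4, 2+3=5, 2+5=7, 2+6=8, 2+9=11
a = 3: 3+3=6, 3+5=8, 3+6=9, 3+9=12
a = 5: 5+5=10, 5+6=11, 5+9=14
a = 6: 6+6=12, 6+9=15
a = 9: 9+9=18
Distinct sums: {-6, -2, -1, 0, 2, 3, 4, 5, 6, 7, 8, 9, 10, 11, 12, 14, 15, 18}
|A + A| = 18

|A + A| = 18


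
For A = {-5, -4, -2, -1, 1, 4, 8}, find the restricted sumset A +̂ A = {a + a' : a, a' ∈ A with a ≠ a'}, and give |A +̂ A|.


Restricted sumset: A +̂ A = {a + a' : a ∈ A, a' ∈ A, a ≠ a'}.
Equivalently, take A + A and drop any sum 2a that is achievable ONLY as a + a for a ∈ A (i.e. sums representable only with equal summands).
Enumerate pairs (a, a') with a < a' (symmetric, so each unordered pair gives one sum; this covers all a ≠ a'):
  -5 + -4 = -9
  -5 + -2 = -7
  -5 + -1 = -6
  -5 + 1 = -4
  -5 + 4 = -1
  -5 + 8 = 3
  -4 + -2 = -6
  -4 + -1 = -5
  -4 + 1 = -3
  -4 + 4 = 0
  -4 + 8 = 4
  -2 + -1 = -3
  -2 + 1 = -1
  -2 + 4 = 2
  -2 + 8 = 6
  -1 + 1 = 0
  -1 + 4 = 3
  -1 + 8 = 7
  1 + 4 = 5
  1 + 8 = 9
  4 + 8 = 12
Collected distinct sums: {-9, -7, -6, -5, -4, -3, -1, 0, 2, 3, 4, 5, 6, 7, 9, 12}
|A +̂ A| = 16
(Reference bound: |A +̂ A| ≥ 2|A| - 3 for |A| ≥ 2, with |A| = 7 giving ≥ 11.)

|A +̂ A| = 16


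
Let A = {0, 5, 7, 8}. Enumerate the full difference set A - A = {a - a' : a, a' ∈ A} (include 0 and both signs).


A - A = {a - a' : a, a' ∈ A}.
Compute a - a' for each ordered pair (a, a'):
a = 0: 0-0=0, 0-5=-5, 0-7=-7, 0-8=-8
a = 5: 5-0=5, 5-5=0, 5-7=-2, 5-8=-3
a = 7: 7-0=7, 7-5=2, 7-7=0, 7-8=-1
a = 8: 8-0=8, 8-5=3, 8-7=1, 8-8=0
Collecting distinct values (and noting 0 appears from a-a):
A - A = {-8, -7, -5, -3, -2, -1, 0, 1, 2, 3, 5, 7, 8}
|A - A| = 13

A - A = {-8, -7, -5, -3, -2, -1, 0, 1, 2, 3, 5, 7, 8}


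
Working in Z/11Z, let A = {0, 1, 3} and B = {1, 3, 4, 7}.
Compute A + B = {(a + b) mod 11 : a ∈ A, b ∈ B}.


Work in Z/11Z: reduce every sum a + b modulo 11.
Enumerate all 12 pairs:
a = 0: 0+1=1, 0+3=3, 0+4=4, 0+7=7
a = 1: 1+1=2, 1+3=4, 1+4=5, 1+7=8
a = 3: 3+1=4, 3+3=6, 3+4=7, 3+7=10
Distinct residues collected: {1, 2, 3, 4, 5, 6, 7, 8, 10}
|A + B| = 9 (out of 11 total residues).

A + B = {1, 2, 3, 4, 5, 6, 7, 8, 10}


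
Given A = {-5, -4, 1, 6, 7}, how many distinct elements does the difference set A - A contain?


A - A = {a - a' : a, a' ∈ A}; |A| = 5.
Bounds: 2|A|-1 ≤ |A - A| ≤ |A|² - |A| + 1, i.e. 9 ≤ |A - A| ≤ 21.
Note: 0 ∈ A - A always (from a - a). The set is symmetric: if d ∈ A - A then -d ∈ A - A.
Enumerate nonzero differences d = a - a' with a > a' (then include -d):
Positive differences: {1, 5, 6, 10, 11, 12}
Full difference set: {0} ∪ (positive diffs) ∪ (negative diffs).
|A - A| = 1 + 2·6 = 13 (matches direct enumeration: 13).

|A - A| = 13


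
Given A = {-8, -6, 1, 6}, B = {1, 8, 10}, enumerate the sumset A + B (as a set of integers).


A + B = {a + b : a ∈ A, b ∈ B}.
Enumerate all |A|·|B| = 4·3 = 12 pairs (a, b) and collect distinct sums.
a = -8: -8+1=-7, -8+8=0, -8+10=2
a = -6: -6+1=-5, -6+8=2, -6+10=4
a = 1: 1+1=2, 1+8=9, 1+10=11
a = 6: 6+1=7, 6+8=14, 6+10=16
Collecting distinct sums: A + B = {-7, -5, 0, 2, 4, 7, 9, 11, 14, 16}
|A + B| = 10

A + B = {-7, -5, 0, 2, 4, 7, 9, 11, 14, 16}


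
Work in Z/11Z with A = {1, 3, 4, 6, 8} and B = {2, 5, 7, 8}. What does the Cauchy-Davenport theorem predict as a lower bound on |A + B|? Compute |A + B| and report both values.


Cauchy-Davenport: |A + B| ≥ min(p, |A| + |B| - 1) for A, B nonempty in Z/pZ.
|A| = 5, |B| = 4, p = 11.
CD lower bound = min(11, 5 + 4 - 1) = min(11, 8) = 8.
Compute A + B mod 11 directly:
a = 1: 1+2=3, 1+5=6, 1+7=8, 1+8=9
a = 3: 3+2=5, 3+5=8, 3+7=10, 3+8=0
a = 4: 4+2=6, 4+5=9, 4+7=0, 4+8=1
a = 6: 6+2=8, 6+5=0, 6+7=2, 6+8=3
a = 8: 8+2=10, 8+5=2, 8+7=4, 8+8=5
A + B = {0, 1, 2, 3, 4, 5, 6, 8, 9, 10}, so |A + B| = 10.
Verify: 10 ≥ 8? Yes ✓.

CD lower bound = 8, actual |A + B| = 10.


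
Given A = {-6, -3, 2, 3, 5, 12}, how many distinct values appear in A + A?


A + A = {a + a' : a, a' ∈ A}; |A| = 6.
General bounds: 2|A| - 1 ≤ |A + A| ≤ |A|(|A|+1)/2, i.e. 11 ≤ |A + A| ≤ 21.
Lower bound 2|A|-1 is attained iff A is an arithmetic progression.
Enumerate sums a + a' for a ≤ a' (symmetric, so this suffices):
a = -6: -6+-6=-12, -6+-3=-9, -6+2=-4, -6+3=-3, -6+5=-1, -6+12=6
a = -3: -3+-3=-6, -3+2=-1, -3+3=0, -3+5=2, -3+12=9
a = 2: 2+2=4, 2+3=5, 2+5=7, 2+12=14
a = 3: 3+3=6, 3+5=8, 3+12=15
a = 5: 5+5=10, 5+12=17
a = 12: 12+12=24
Distinct sums: {-12, -9, -6, -4, -3, -1, 0, 2, 4, 5, 6, 7, 8, 9, 10, 14, 15, 17, 24}
|A + A| = 19

|A + A| = 19


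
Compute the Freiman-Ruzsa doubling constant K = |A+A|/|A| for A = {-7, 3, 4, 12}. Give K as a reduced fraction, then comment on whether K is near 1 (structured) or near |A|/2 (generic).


|A| = 4.
Compute A + A by enumerating all 16 pairs.
A + A = {-14, -4, -3, 5, 6, 7, 8, 15, 16, 24}, so |A + A| = 10.
K = |A + A| / |A| = 10/4 = 5/2 ≈ 2.5000.
Reference: AP of size 4 gives K = 7/4 ≈ 1.7500; a fully generic set of size 4 gives K ≈ 2.5000.

|A| = 4, |A + A| = 10, K = 10/4 = 5/2.


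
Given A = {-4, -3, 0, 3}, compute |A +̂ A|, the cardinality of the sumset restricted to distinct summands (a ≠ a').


Restricted sumset: A +̂ A = {a + a' : a ∈ A, a' ∈ A, a ≠ a'}.
Equivalently, take A + A and drop any sum 2a that is achievable ONLY as a + a for a ∈ A (i.e. sums representable only with equal summands).
Enumerate pairs (a, a') with a < a' (symmetric, so each unordered pair gives one sum; this covers all a ≠ a'):
  -4 + -3 = -7
  -4 + 0 = -4
  -4 + 3 = -1
  -3 + 0 = -3
  -3 + 3 = 0
  0 + 3 = 3
Collected distinct sums: {-7, -4, -3, -1, 0, 3}
|A +̂ A| = 6
(Reference bound: |A +̂ A| ≥ 2|A| - 3 for |A| ≥ 2, with |A| = 4 giving ≥ 5.)

|A +̂ A| = 6


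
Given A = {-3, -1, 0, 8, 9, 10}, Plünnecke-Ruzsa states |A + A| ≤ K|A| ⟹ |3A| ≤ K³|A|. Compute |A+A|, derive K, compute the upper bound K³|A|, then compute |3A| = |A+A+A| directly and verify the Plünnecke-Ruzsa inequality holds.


|A| = 6.
Step 1: Compute A + A by enumerating all 36 pairs.
A + A = {-6, -4, -3, -2, -1, 0, 5, 6, 7, 8, 9, 10, 16, 17, 18, 19, 20}, so |A + A| = 17.
Step 2: Doubling constant K = |A + A|/|A| = 17/6 = 17/6 ≈ 2.8333.
Step 3: Plünnecke-Ruzsa gives |3A| ≤ K³·|A| = (2.8333)³ · 6 ≈ 136.4722.
Step 4: Compute 3A = A + A + A directly by enumerating all triples (a,b,c) ∈ A³; |3A| = 33.
Step 5: Check 33 ≤ 136.4722? Yes ✓.

K = 17/6, Plünnecke-Ruzsa bound K³|A| ≈ 136.4722, |3A| = 33, inequality holds.


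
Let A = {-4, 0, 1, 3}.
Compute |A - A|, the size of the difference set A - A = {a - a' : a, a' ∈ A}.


A - A = {a - a' : a, a' ∈ A}; |A| = 4.
Bounds: 2|A|-1 ≤ |A - A| ≤ |A|² - |A| + 1, i.e. 7 ≤ |A - A| ≤ 13.
Note: 0 ∈ A - A always (from a - a). The set is symmetric: if d ∈ A - A then -d ∈ A - A.
Enumerate nonzero differences d = a - a' with a > a' (then include -d):
Positive differences: {1, 2, 3, 4, 5, 7}
Full difference set: {0} ∪ (positive diffs) ∪ (negative diffs).
|A - A| = 1 + 2·6 = 13 (matches direct enumeration: 13).

|A - A| = 13


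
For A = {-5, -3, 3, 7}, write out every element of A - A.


A - A = {a - a' : a, a' ∈ A}.
Compute a - a' for each ordered pair (a, a'):
a = -5: -5--5=0, -5--3=-2, -5-3=-8, -5-7=-12
a = -3: -3--5=2, -3--3=0, -3-3=-6, -3-7=-10
a = 3: 3--5=8, 3--3=6, 3-3=0, 3-7=-4
a = 7: 7--5=12, 7--3=10, 7-3=4, 7-7=0
Collecting distinct values (and noting 0 appears from a-a):
A - A = {-12, -10, -8, -6, -4, -2, 0, 2, 4, 6, 8, 10, 12}
|A - A| = 13

A - A = {-12, -10, -8, -6, -4, -2, 0, 2, 4, 6, 8, 10, 12}


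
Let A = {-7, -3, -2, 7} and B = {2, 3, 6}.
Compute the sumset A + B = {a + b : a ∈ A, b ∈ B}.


A + B = {a + b : a ∈ A, b ∈ B}.
Enumerate all |A|·|B| = 4·3 = 12 pairs (a, b) and collect distinct sums.
a = -7: -7+2=-5, -7+3=-4, -7+6=-1
a = -3: -3+2=-1, -3+3=0, -3+6=3
a = -2: -2+2=0, -2+3=1, -2+6=4
a = 7: 7+2=9, 7+3=10, 7+6=13
Collecting distinct sums: A + B = {-5, -4, -1, 0, 1, 3, 4, 9, 10, 13}
|A + B| = 10

A + B = {-5, -4, -1, 0, 1, 3, 4, 9, 10, 13}


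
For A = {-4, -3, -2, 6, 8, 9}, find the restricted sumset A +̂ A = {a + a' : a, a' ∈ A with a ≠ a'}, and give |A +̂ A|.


Restricted sumset: A +̂ A = {a + a' : a ∈ A, a' ∈ A, a ≠ a'}.
Equivalently, take A + A and drop any sum 2a that is achievable ONLY as a + a for a ∈ A (i.e. sums representable only with equal summands).
Enumerate pairs (a, a') with a < a' (symmetric, so each unordered pair gives one sum; this covers all a ≠ a'):
  -4 + -3 = -7
  -4 + -2 = -6
  -4 + 6 = 2
  -4 + 8 = 4
  -4 + 9 = 5
  -3 + -2 = -5
  -3 + 6 = 3
  -3 + 8 = 5
  -3 + 9 = 6
  -2 + 6 = 4
  -2 + 8 = 6
  -2 + 9 = 7
  6 + 8 = 14
  6 + 9 = 15
  8 + 9 = 17
Collected distinct sums: {-7, -6, -5, 2, 3, 4, 5, 6, 7, 14, 15, 17}
|A +̂ A| = 12
(Reference bound: |A +̂ A| ≥ 2|A| - 3 for |A| ≥ 2, with |A| = 6 giving ≥ 9.)

|A +̂ A| = 12


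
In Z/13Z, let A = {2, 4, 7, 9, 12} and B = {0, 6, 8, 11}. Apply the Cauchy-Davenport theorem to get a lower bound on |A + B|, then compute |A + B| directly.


Cauchy-Davenport: |A + B| ≥ min(p, |A| + |B| - 1) for A, B nonempty in Z/pZ.
|A| = 5, |B| = 4, p = 13.
CD lower bound = min(13, 5 + 4 - 1) = min(13, 8) = 8.
Compute A + B mod 13 directly:
a = 2: 2+0=2, 2+6=8, 2+8=10, 2+11=0
a = 4: 4+0=4, 4+6=10, 4+8=12, 4+11=2
a = 7: 7+0=7, 7+6=0, 7+8=2, 7+11=5
a = 9: 9+0=9, 9+6=2, 9+8=4, 9+11=7
a = 12: 12+0=12, 12+6=5, 12+8=7, 12+11=10
A + B = {0, 2, 4, 5, 7, 8, 9, 10, 12}, so |A + B| = 9.
Verify: 9 ≥ 8? Yes ✓.

CD lower bound = 8, actual |A + B| = 9.


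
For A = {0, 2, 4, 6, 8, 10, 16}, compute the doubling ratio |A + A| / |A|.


|A| = 7.
Compute A + A by enumerating all 49 pairs.
A + A = {0, 2, 4, 6, 8, 10, 12, 14, 16, 18, 20, 22, 24, 26, 32}, so |A + A| = 15.
K = |A + A| / |A| = 15/7 (already in lowest terms) ≈ 2.1429.
Reference: AP of size 7 gives K = 13/7 ≈ 1.8571; a fully generic set of size 7 gives K ≈ 4.0000.

|A| = 7, |A + A| = 15, K = 15/7.


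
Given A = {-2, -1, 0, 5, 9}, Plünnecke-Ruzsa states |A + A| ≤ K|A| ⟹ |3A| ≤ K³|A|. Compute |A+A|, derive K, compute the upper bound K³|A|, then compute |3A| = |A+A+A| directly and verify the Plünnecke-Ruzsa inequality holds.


|A| = 5.
Step 1: Compute A + A by enumerating all 25 pairs.
A + A = {-4, -3, -2, -1, 0, 3, 4, 5, 7, 8, 9, 10, 14, 18}, so |A + A| = 14.
Step 2: Doubling constant K = |A + A|/|A| = 14/5 = 14/5 ≈ 2.8000.
Step 3: Plünnecke-Ruzsa gives |3A| ≤ K³·|A| = (2.8000)³ · 5 ≈ 109.7600.
Step 4: Compute 3A = A + A + A directly by enumerating all triples (a,b,c) ∈ A³; |3A| = 27.
Step 5: Check 27 ≤ 109.7600? Yes ✓.

K = 14/5, Plünnecke-Ruzsa bound K³|A| ≈ 109.7600, |3A| = 27, inequality holds.


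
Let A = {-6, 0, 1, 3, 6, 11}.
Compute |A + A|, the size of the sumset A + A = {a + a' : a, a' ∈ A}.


A + A = {a + a' : a, a' ∈ A}; |A| = 6.
General bounds: 2|A| - 1 ≤ |A + A| ≤ |A|(|A|+1)/2, i.e. 11 ≤ |A + A| ≤ 21.
Lower bound 2|A|-1 is attained iff A is an arithmetic progression.
Enumerate sums a + a' for a ≤ a' (symmetric, so this suffices):
a = -6: -6+-6=-12, -6+0=-6, -6+1=-5, -6+3=-3, -6+6=0, -6+11=5
a = 0: 0+0=0, 0+1=1, 0+3=3, 0+6=6, 0+11=11
a = 1: 1+1=2, 1+3=4, 1+6=7, 1+11=12
a = 3: 3+3=6, 3+6=9, 3+11=14
a = 6: 6+6=12, 6+11=17
a = 11: 11+11=22
Distinct sums: {-12, -6, -5, -3, 0, 1, 2, 3, 4, 5, 6, 7, 9, 11, 12, 14, 17, 22}
|A + A| = 18

|A + A| = 18


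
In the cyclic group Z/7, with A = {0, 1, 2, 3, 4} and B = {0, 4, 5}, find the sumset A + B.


Work in Z/7Z: reduce every sum a + b modulo 7.
Enumerate all 15 pairs:
a = 0: 0+0=0, 0+4=4, 0+5=5
a = 1: 1+0=1, 1+4=5, 1+5=6
a = 2: 2+0=2, 2+4=6, 2+5=0
a = 3: 3+0=3, 3+4=0, 3+5=1
a = 4: 4+0=4, 4+4=1, 4+5=2
Distinct residues collected: {0, 1, 2, 3, 4, 5, 6}
|A + B| = 7 (out of 7 total residues).

A + B = {0, 1, 2, 3, 4, 5, 6}


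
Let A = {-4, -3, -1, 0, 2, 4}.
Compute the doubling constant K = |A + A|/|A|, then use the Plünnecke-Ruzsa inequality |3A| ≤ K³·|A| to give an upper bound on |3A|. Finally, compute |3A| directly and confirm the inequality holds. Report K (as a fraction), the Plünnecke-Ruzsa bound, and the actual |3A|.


|A| = 6.
Step 1: Compute A + A by enumerating all 36 pairs.
A + A = {-8, -7, -6, -5, -4, -3, -2, -1, 0, 1, 2, 3, 4, 6, 8}, so |A + A| = 15.
Step 2: Doubling constant K = |A + A|/|A| = 15/6 = 15/6 ≈ 2.5000.
Step 3: Plünnecke-Ruzsa gives |3A| ≤ K³·|A| = (2.5000)³ · 6 ≈ 93.7500.
Step 4: Compute 3A = A + A + A directly by enumerating all triples (a,b,c) ∈ A³; |3A| = 23.
Step 5: Check 23 ≤ 93.7500? Yes ✓.

K = 15/6, Plünnecke-Ruzsa bound K³|A| ≈ 93.7500, |3A| = 23, inequality holds.


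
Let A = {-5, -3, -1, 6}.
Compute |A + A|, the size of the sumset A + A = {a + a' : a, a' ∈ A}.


A + A = {a + a' : a, a' ∈ A}; |A| = 4.
General bounds: 2|A| - 1 ≤ |A + A| ≤ |A|(|A|+1)/2, i.e. 7 ≤ |A + A| ≤ 10.
Lower bound 2|A|-1 is attained iff A is an arithmetic progression.
Enumerate sums a + a' for a ≤ a' (symmetric, so this suffices):
a = -5: -5+-5=-10, -5+-3=-8, -5+-1=-6, -5+6=1
a = -3: -3+-3=-6, -3+-1=-4, -3+6=3
a = -1: -1+-1=-2, -1+6=5
a = 6: 6+6=12
Distinct sums: {-10, -8, -6, -4, -2, 1, 3, 5, 12}
|A + A| = 9

|A + A| = 9


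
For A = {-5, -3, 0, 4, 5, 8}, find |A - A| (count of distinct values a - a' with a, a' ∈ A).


A - A = {a - a' : a, a' ∈ A}; |A| = 6.
Bounds: 2|A|-1 ≤ |A - A| ≤ |A|² - |A| + 1, i.e. 11 ≤ |A - A| ≤ 31.
Note: 0 ∈ A - A always (from a - a). The set is symmetric: if d ∈ A - A then -d ∈ A - A.
Enumerate nonzero differences d = a - a' with a > a' (then include -d):
Positive differences: {1, 2, 3, 4, 5, 7, 8, 9, 10, 11, 13}
Full difference set: {0} ∪ (positive diffs) ∪ (negative diffs).
|A - A| = 1 + 2·11 = 23 (matches direct enumeration: 23).

|A - A| = 23


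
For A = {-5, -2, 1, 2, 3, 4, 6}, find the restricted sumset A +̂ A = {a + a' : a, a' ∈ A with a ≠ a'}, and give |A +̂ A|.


Restricted sumset: A +̂ A = {a + a' : a ∈ A, a' ∈ A, a ≠ a'}.
Equivalently, take A + A and drop any sum 2a that is achievable ONLY as a + a for a ∈ A (i.e. sums representable only with equal summands).
Enumerate pairs (a, a') with a < a' (symmetric, so each unordered pair gives one sum; this covers all a ≠ a'):
  -5 + -2 = -7
  -5 + 1 = -4
  -5 + 2 = -3
  -5 + 3 = -2
  -5 + 4 = -1
  -5 + 6 = 1
  -2 + 1 = -1
  -2 + 2 = 0
  -2 + 3 = 1
  -2 + 4 = 2
  -2 + 6 = 4
  1 + 2 = 3
  1 + 3 = 4
  1 + 4 = 5
  1 + 6 = 7
  2 + 3 = 5
  2 + 4 = 6
  2 + 6 = 8
  3 + 4 = 7
  3 + 6 = 9
  4 + 6 = 10
Collected distinct sums: {-7, -4, -3, -2, -1, 0, 1, 2, 3, 4, 5, 6, 7, 8, 9, 10}
|A +̂ A| = 16
(Reference bound: |A +̂ A| ≥ 2|A| - 3 for |A| ≥ 2, with |A| = 7 giving ≥ 11.)

|A +̂ A| = 16


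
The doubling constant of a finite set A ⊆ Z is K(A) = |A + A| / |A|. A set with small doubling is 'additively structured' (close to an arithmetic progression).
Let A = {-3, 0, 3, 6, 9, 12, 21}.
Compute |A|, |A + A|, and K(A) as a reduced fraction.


|A| = 7.
Compute A + A by enumerating all 49 pairs.
A + A = {-6, -3, 0, 3, 6, 9, 12, 15, 18, 21, 24, 27, 30, 33, 42}, so |A + A| = 15.
K = |A + A| / |A| = 15/7 (already in lowest terms) ≈ 2.1429.
Reference: AP of size 7 gives K = 13/7 ≈ 1.8571; a fully generic set of size 7 gives K ≈ 4.0000.

|A| = 7, |A + A| = 15, K = 15/7.


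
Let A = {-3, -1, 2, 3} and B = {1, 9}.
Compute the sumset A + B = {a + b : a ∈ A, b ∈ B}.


A + B = {a + b : a ∈ A, b ∈ B}.
Enumerate all |A|·|B| = 4·2 = 8 pairs (a, b) and collect distinct sums.
a = -3: -3+1=-2, -3+9=6
a = -1: -1+1=0, -1+9=8
a = 2: 2+1=3, 2+9=11
a = 3: 3+1=4, 3+9=12
Collecting distinct sums: A + B = {-2, 0, 3, 4, 6, 8, 11, 12}
|A + B| = 8

A + B = {-2, 0, 3, 4, 6, 8, 11, 12}


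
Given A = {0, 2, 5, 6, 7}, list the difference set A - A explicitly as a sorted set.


A - A = {a - a' : a, a' ∈ A}.
Compute a - a' for each ordered pair (a, a'):
a = 0: 0-0=0, 0-2=-2, 0-5=-5, 0-6=-6, 0-7=-7
a = 2: 2-0=2, 2-2=0, 2-5=-3, 2-6=-4, 2-7=-5
a = 5: 5-0=5, 5-2=3, 5-5=0, 5-6=-1, 5-7=-2
a = 6: 6-0=6, 6-2=4, 6-5=1, 6-6=0, 6-7=-1
a = 7: 7-0=7, 7-2=5, 7-5=2, 7-6=1, 7-7=0
Collecting distinct values (and noting 0 appears from a-a):
A - A = {-7, -6, -5, -4, -3, -2, -1, 0, 1, 2, 3, 4, 5, 6, 7}
|A - A| = 15

A - A = {-7, -6, -5, -4, -3, -2, -1, 0, 1, 2, 3, 4, 5, 6, 7}


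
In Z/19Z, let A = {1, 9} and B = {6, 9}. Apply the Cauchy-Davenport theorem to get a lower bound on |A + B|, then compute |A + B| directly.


Cauchy-Davenport: |A + B| ≥ min(p, |A| + |B| - 1) for A, B nonempty in Z/pZ.
|A| = 2, |B| = 2, p = 19.
CD lower bound = min(19, 2 + 2 - 1) = min(19, 3) = 3.
Compute A + B mod 19 directly:
a = 1: 1+6=7, 1+9=10
a = 9: 9+6=15, 9+9=18
A + B = {7, 10, 15, 18}, so |A + B| = 4.
Verify: 4 ≥ 3? Yes ✓.

CD lower bound = 3, actual |A + B| = 4.


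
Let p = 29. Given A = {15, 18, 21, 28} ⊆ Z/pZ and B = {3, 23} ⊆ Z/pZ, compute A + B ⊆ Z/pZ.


Work in Z/29Z: reduce every sum a + b modulo 29.
Enumerate all 8 pairs:
a = 15: 15+3=18, 15+23=9
a = 18: 18+3=21, 18+23=12
a = 21: 21+3=24, 21+23=15
a = 28: 28+3=2, 28+23=22
Distinct residues collected: {2, 9, 12, 15, 18, 21, 22, 24}
|A + B| = 8 (out of 29 total residues).

A + B = {2, 9, 12, 15, 18, 21, 22, 24}


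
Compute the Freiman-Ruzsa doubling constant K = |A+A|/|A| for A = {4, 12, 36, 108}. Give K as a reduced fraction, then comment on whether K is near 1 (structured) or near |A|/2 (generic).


|A| = 4.
Compute A + A by enumerating all 16 pairs.
A + A = {8, 16, 24, 40, 48, 72, 112, 120, 144, 216}, so |A + A| = 10.
K = |A + A| / |A| = 10/4 = 5/2 ≈ 2.5000.
Reference: AP of size 4 gives K = 7/4 ≈ 1.7500; a fully generic set of size 4 gives K ≈ 2.5000.

|A| = 4, |A + A| = 10, K = 10/4 = 5/2.


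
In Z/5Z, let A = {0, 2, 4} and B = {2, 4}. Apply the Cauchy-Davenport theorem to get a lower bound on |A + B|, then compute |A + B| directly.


Cauchy-Davenport: |A + B| ≥ min(p, |A| + |B| - 1) for A, B nonempty in Z/pZ.
|A| = 3, |B| = 2, p = 5.
CD lower bound = min(5, 3 + 2 - 1) = min(5, 4) = 4.
Compute A + B mod 5 directly:
a = 0: 0+2=2, 0+4=4
a = 2: 2+2=4, 2+4=1
a = 4: 4+2=1, 4+4=3
A + B = {1, 2, 3, 4}, so |A + B| = 4.
Verify: 4 ≥ 4? Yes ✓.

CD lower bound = 4, actual |A + B| = 4.


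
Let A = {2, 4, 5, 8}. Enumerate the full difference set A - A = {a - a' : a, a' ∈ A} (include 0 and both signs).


A - A = {a - a' : a, a' ∈ A}.
Compute a - a' for each ordered pair (a, a'):
a = 2: 2-2=0, 2-4=-2, 2-5=-3, 2-8=-6
a = 4: 4-2=2, 4-4=0, 4-5=-1, 4-8=-4
a = 5: 5-2=3, 5-4=1, 5-5=0, 5-8=-3
a = 8: 8-2=6, 8-4=4, 8-5=3, 8-8=0
Collecting distinct values (and noting 0 appears from a-a):
A - A = {-6, -4, -3, -2, -1, 0, 1, 2, 3, 4, 6}
|A - A| = 11

A - A = {-6, -4, -3, -2, -1, 0, 1, 2, 3, 4, 6}


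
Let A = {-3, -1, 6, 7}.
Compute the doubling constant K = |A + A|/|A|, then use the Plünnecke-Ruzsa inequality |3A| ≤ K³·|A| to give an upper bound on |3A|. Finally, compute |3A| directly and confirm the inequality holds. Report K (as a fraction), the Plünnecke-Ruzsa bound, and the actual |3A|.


|A| = 4.
Step 1: Compute A + A by enumerating all 16 pairs.
A + A = {-6, -4, -2, 3, 4, 5, 6, 12, 13, 14}, so |A + A| = 10.
Step 2: Doubling constant K = |A + A|/|A| = 10/4 = 10/4 ≈ 2.5000.
Step 3: Plünnecke-Ruzsa gives |3A| ≤ K³·|A| = (2.5000)³ · 4 ≈ 62.5000.
Step 4: Compute 3A = A + A + A directly by enumerating all triples (a,b,c) ∈ A³; |3A| = 19.
Step 5: Check 19 ≤ 62.5000? Yes ✓.

K = 10/4, Plünnecke-Ruzsa bound K³|A| ≈ 62.5000, |3A| = 19, inequality holds.


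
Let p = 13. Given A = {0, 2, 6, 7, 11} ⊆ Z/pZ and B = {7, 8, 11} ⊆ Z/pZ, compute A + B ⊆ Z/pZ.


Work in Z/13Z: reduce every sum a + b modulo 13.
Enumerate all 15 pairs:
a = 0: 0+7=7, 0+8=8, 0+11=11
a = 2: 2+7=9, 2+8=10, 2+11=0
a = 6: 6+7=0, 6+8=1, 6+11=4
a = 7: 7+7=1, 7+8=2, 7+11=5
a = 11: 11+7=5, 11+8=6, 11+11=9
Distinct residues collected: {0, 1, 2, 4, 5, 6, 7, 8, 9, 10, 11}
|A + B| = 11 (out of 13 total residues).

A + B = {0, 1, 2, 4, 5, 6, 7, 8, 9, 10, 11}


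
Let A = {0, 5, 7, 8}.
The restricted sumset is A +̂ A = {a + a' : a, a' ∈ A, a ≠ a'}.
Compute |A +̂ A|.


Restricted sumset: A +̂ A = {a + a' : a ∈ A, a' ∈ A, a ≠ a'}.
Equivalently, take A + A and drop any sum 2a that is achievable ONLY as a + a for a ∈ A (i.e. sums representable only with equal summands).
Enumerate pairs (a, a') with a < a' (symmetric, so each unordered pair gives one sum; this covers all a ≠ a'):
  0 + 5 = 5
  0 + 7 = 7
  0 + 8 = 8
  5 + 7 = 12
  5 + 8 = 13
  7 + 8 = 15
Collected distinct sums: {5, 7, 8, 12, 13, 15}
|A +̂ A| = 6
(Reference bound: |A +̂ A| ≥ 2|A| - 3 for |A| ≥ 2, with |A| = 4 giving ≥ 5.)

|A +̂ A| = 6


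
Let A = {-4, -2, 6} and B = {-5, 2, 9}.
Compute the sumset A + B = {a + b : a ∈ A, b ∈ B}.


A + B = {a + b : a ∈ A, b ∈ B}.
Enumerate all |A|·|B| = 3·3 = 9 pairs (a, b) and collect distinct sums.
a = -4: -4+-5=-9, -4+2=-2, -4+9=5
a = -2: -2+-5=-7, -2+2=0, -2+9=7
a = 6: 6+-5=1, 6+2=8, 6+9=15
Collecting distinct sums: A + B = {-9, -7, -2, 0, 1, 5, 7, 8, 15}
|A + B| = 9

A + B = {-9, -7, -2, 0, 1, 5, 7, 8, 15}


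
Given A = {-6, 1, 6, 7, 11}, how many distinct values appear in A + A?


A + A = {a + a' : a, a' ∈ A}; |A| = 5.
General bounds: 2|A| - 1 ≤ |A + A| ≤ |A|(|A|+1)/2, i.e. 9 ≤ |A + A| ≤ 15.
Lower bound 2|A|-1 is attained iff A is an arithmetic progression.
Enumerate sums a + a' for a ≤ a' (symmetric, so this suffices):
a = -6: -6+-6=-12, -6+1=-5, -6+6=0, -6+7=1, -6+11=5
a = 1: 1+1=2, 1+6=7, 1+7=8, 1+11=12
a = 6: 6+6=12, 6+7=13, 6+11=17
a = 7: 7+7=14, 7+11=18
a = 11: 11+11=22
Distinct sums: {-12, -5, 0, 1, 2, 5, 7, 8, 12, 13, 14, 17, 18, 22}
|A + A| = 14

|A + A| = 14


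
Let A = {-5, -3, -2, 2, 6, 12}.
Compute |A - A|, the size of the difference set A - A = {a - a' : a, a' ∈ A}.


A - A = {a - a' : a, a' ∈ A}; |A| = 6.
Bounds: 2|A|-1 ≤ |A - A| ≤ |A|² - |A| + 1, i.e. 11 ≤ |A - A| ≤ 31.
Note: 0 ∈ A - A always (from a - a). The set is symmetric: if d ∈ A - A then -d ∈ A - A.
Enumerate nonzero differences d = a - a' with a > a' (then include -d):
Positive differences: {1, 2, 3, 4, 5, 6, 7, 8, 9, 10, 11, 14, 15, 17}
Full difference set: {0} ∪ (positive diffs) ∪ (negative diffs).
|A - A| = 1 + 2·14 = 29 (matches direct enumeration: 29).

|A - A| = 29


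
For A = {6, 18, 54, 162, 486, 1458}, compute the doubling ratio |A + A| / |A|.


|A| = 6.
Compute A + A by enumerating all 36 pairs.
A + A = {12, 24, 36, 60, 72, 108, 168, 180, 216, 324, 492, 504, 540, 648, 972, 1464, 1476, 1512, 1620, 1944, 2916}, so |A + A| = 21.
K = |A + A| / |A| = 21/6 = 7/2 ≈ 3.5000.
Reference: AP of size 6 gives K = 11/6 ≈ 1.8333; a fully generic set of size 6 gives K ≈ 3.5000.

|A| = 6, |A + A| = 21, K = 21/6 = 7/2.


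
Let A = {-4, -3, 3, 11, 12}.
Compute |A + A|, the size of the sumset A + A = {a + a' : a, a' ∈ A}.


A + A = {a + a' : a, a' ∈ A}; |A| = 5.
General bounds: 2|A| - 1 ≤ |A + A| ≤ |A|(|A|+1)/2, i.e. 9 ≤ |A + A| ≤ 15.
Lower bound 2|A|-1 is attained iff A is an arithmetic progression.
Enumerate sums a + a' for a ≤ a' (symmetric, so this suffices):
a = -4: -4+-4=-8, -4+-3=-7, -4+3=-1, -4+11=7, -4+12=8
a = -3: -3+-3=-6, -3+3=0, -3+11=8, -3+12=9
a = 3: 3+3=6, 3+11=14, 3+12=15
a = 11: 11+11=22, 11+12=23
a = 12: 12+12=24
Distinct sums: {-8, -7, -6, -1, 0, 6, 7, 8, 9, 14, 15, 22, 23, 24}
|A + A| = 14

|A + A| = 14


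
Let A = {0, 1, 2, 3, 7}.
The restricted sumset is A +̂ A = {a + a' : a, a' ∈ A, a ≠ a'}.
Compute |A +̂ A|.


Restricted sumset: A +̂ A = {a + a' : a ∈ A, a' ∈ A, a ≠ a'}.
Equivalently, take A + A and drop any sum 2a that is achievable ONLY as a + a for a ∈ A (i.e. sums representable only with equal summands).
Enumerate pairs (a, a') with a < a' (symmetric, so each unordered pair gives one sum; this covers all a ≠ a'):
  0 + 1 = 1
  0 + 2 = 2
  0 + 3 = 3
  0 + 7 = 7
  1 + 2 = 3
  1 + 3 = 4
  1 + 7 = 8
  2 + 3 = 5
  2 + 7 = 9
  3 + 7 = 10
Collected distinct sums: {1, 2, 3, 4, 5, 7, 8, 9, 10}
|A +̂ A| = 9
(Reference bound: |A +̂ A| ≥ 2|A| - 3 for |A| ≥ 2, with |A| = 5 giving ≥ 7.)

|A +̂ A| = 9


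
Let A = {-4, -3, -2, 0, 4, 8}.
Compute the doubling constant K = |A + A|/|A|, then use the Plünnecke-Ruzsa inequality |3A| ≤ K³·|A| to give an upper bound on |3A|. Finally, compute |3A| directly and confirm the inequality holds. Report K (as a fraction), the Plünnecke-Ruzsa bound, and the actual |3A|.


|A| = 6.
Step 1: Compute A + A by enumerating all 36 pairs.
A + A = {-8, -7, -6, -5, -4, -3, -2, 0, 1, 2, 4, 5, 6, 8, 12, 16}, so |A + A| = 16.
Step 2: Doubling constant K = |A + A|/|A| = 16/6 = 16/6 ≈ 2.6667.
Step 3: Plünnecke-Ruzsa gives |3A| ≤ K³·|A| = (2.6667)³ · 6 ≈ 113.7778.
Step 4: Compute 3A = A + A + A directly by enumerating all triples (a,b,c) ∈ A³; |3A| = 28.
Step 5: Check 28 ≤ 113.7778? Yes ✓.

K = 16/6, Plünnecke-Ruzsa bound K³|A| ≈ 113.7778, |3A| = 28, inequality holds.


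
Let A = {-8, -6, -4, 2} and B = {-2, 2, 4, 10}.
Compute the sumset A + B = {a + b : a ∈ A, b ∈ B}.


A + B = {a + b : a ∈ A, b ∈ B}.
Enumerate all |A|·|B| = 4·4 = 16 pairs (a, b) and collect distinct sums.
a = -8: -8+-2=-10, -8+2=-6, -8+4=-4, -8+10=2
a = -6: -6+-2=-8, -6+2=-4, -6+4=-2, -6+10=4
a = -4: -4+-2=-6, -4+2=-2, -4+4=0, -4+10=6
a = 2: 2+-2=0, 2+2=4, 2+4=6, 2+10=12
Collecting distinct sums: A + B = {-10, -8, -6, -4, -2, 0, 2, 4, 6, 12}
|A + B| = 10

A + B = {-10, -8, -6, -4, -2, 0, 2, 4, 6, 12}


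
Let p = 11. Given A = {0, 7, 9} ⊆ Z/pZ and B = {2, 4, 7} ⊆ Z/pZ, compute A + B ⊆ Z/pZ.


Work in Z/11Z: reduce every sum a + b modulo 11.
Enumerate all 9 pairs:
a = 0: 0+2=2, 0+4=4, 0+7=7
a = 7: 7+2=9, 7+4=0, 7+7=3
a = 9: 9+2=0, 9+4=2, 9+7=5
Distinct residues collected: {0, 2, 3, 4, 5, 7, 9}
|A + B| = 7 (out of 11 total residues).

A + B = {0, 2, 3, 4, 5, 7, 9}


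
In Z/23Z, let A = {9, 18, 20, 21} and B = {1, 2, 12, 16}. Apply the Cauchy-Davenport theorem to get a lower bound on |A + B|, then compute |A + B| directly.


Cauchy-Davenport: |A + B| ≥ min(p, |A| + |B| - 1) for A, B nonempty in Z/pZ.
|A| = 4, |B| = 4, p = 23.
CD lower bound = min(23, 4 + 4 - 1) = min(23, 7) = 7.
Compute A + B mod 23 directly:
a = 9: 9+1=10, 9+2=11, 9+12=21, 9+16=2
a = 18: 18+1=19, 18+2=20, 18+12=7, 18+16=11
a = 20: 20+1=21, 20+2=22, 20+12=9, 20+16=13
a = 21: 21+1=22, 21+2=0, 21+12=10, 21+16=14
A + B = {0, 2, 7, 9, 10, 11, 13, 14, 19, 20, 21, 22}, so |A + B| = 12.
Verify: 12 ≥ 7? Yes ✓.

CD lower bound = 7, actual |A + B| = 12.


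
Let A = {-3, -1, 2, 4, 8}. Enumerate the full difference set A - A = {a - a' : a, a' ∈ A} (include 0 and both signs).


A - A = {a - a' : a, a' ∈ A}.
Compute a - a' for each ordered pair (a, a'):
a = -3: -3--3=0, -3--1=-2, -3-2=-5, -3-4=-7, -3-8=-11
a = -1: -1--3=2, -1--1=0, -1-2=-3, -1-4=-5, -1-8=-9
a = 2: 2--3=5, 2--1=3, 2-2=0, 2-4=-2, 2-8=-6
a = 4: 4--3=7, 4--1=5, 4-2=2, 4-4=0, 4-8=-4
a = 8: 8--3=11, 8--1=9, 8-2=6, 8-4=4, 8-8=0
Collecting distinct values (and noting 0 appears from a-a):
A - A = {-11, -9, -7, -6, -5, -4, -3, -2, 0, 2, 3, 4, 5, 6, 7, 9, 11}
|A - A| = 17

A - A = {-11, -9, -7, -6, -5, -4, -3, -2, 0, 2, 3, 4, 5, 6, 7, 9, 11}


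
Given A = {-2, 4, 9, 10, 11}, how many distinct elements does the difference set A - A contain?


A - A = {a - a' : a, a' ∈ A}; |A| = 5.
Bounds: 2|A|-1 ≤ |A - A| ≤ |A|² - |A| + 1, i.e. 9 ≤ |A - A| ≤ 21.
Note: 0 ∈ A - A always (from a - a). The set is symmetric: if d ∈ A - A then -d ∈ A - A.
Enumerate nonzero differences d = a - a' with a > a' (then include -d):
Positive differences: {1, 2, 5, 6, 7, 11, 12, 13}
Full difference set: {0} ∪ (positive diffs) ∪ (negative diffs).
|A - A| = 1 + 2·8 = 17 (matches direct enumeration: 17).

|A - A| = 17


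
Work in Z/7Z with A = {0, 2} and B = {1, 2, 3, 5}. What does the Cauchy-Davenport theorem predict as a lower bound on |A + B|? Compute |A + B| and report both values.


Cauchy-Davenport: |A + B| ≥ min(p, |A| + |B| - 1) for A, B nonempty in Z/pZ.
|A| = 2, |B| = 4, p = 7.
CD lower bound = min(7, 2 + 4 - 1) = min(7, 5) = 5.
Compute A + B mod 7 directly:
a = 0: 0+1=1, 0+2=2, 0+3=3, 0+5=5
a = 2: 2+1=3, 2+2=4, 2+3=5, 2+5=0
A + B = {0, 1, 2, 3, 4, 5}, so |A + B| = 6.
Verify: 6 ≥ 5? Yes ✓.

CD lower bound = 5, actual |A + B| = 6.


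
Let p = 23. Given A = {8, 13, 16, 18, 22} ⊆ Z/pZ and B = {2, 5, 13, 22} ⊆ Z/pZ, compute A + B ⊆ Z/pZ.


Work in Z/23Z: reduce every sum a + b modulo 23.
Enumerate all 20 pairs:
a = 8: 8+2=10, 8+5=13, 8+13=21, 8+22=7
a = 13: 13+2=15, 13+5=18, 13+13=3, 13+22=12
a = 16: 16+2=18, 16+5=21, 16+13=6, 16+22=15
a = 18: 18+2=20, 18+5=0, 18+13=8, 18+22=17
a = 22: 22+2=1, 22+5=4, 22+13=12, 22+22=21
Distinct residues collected: {0, 1, 3, 4, 6, 7, 8, 10, 12, 13, 15, 17, 18, 20, 21}
|A + B| = 15 (out of 23 total residues).

A + B = {0, 1, 3, 4, 6, 7, 8, 10, 12, 13, 15, 17, 18, 20, 21}


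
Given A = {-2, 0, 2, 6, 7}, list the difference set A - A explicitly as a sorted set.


A - A = {a - a' : a, a' ∈ A}.
Compute a - a' for each ordered pair (a, a'):
a = -2: -2--2=0, -2-0=-2, -2-2=-4, -2-6=-8, -2-7=-9
a = 0: 0--2=2, 0-0=0, 0-2=-2, 0-6=-6, 0-7=-7
a = 2: 2--2=4, 2-0=2, 2-2=0, 2-6=-4, 2-7=-5
a = 6: 6--2=8, 6-0=6, 6-2=4, 6-6=0, 6-7=-1
a = 7: 7--2=9, 7-0=7, 7-2=5, 7-6=1, 7-7=0
Collecting distinct values (and noting 0 appears from a-a):
A - A = {-9, -8, -7, -6, -5, -4, -2, -1, 0, 1, 2, 4, 5, 6, 7, 8, 9}
|A - A| = 17

A - A = {-9, -8, -7, -6, -5, -4, -2, -1, 0, 1, 2, 4, 5, 6, 7, 8, 9}


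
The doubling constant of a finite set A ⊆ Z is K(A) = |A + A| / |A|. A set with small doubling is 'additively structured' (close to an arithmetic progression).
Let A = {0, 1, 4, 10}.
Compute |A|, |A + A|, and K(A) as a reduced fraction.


|A| = 4.
Compute A + A by enumerating all 16 pairs.
A + A = {0, 1, 2, 4, 5, 8, 10, 11, 14, 20}, so |A + A| = 10.
K = |A + A| / |A| = 10/4 = 5/2 ≈ 2.5000.
Reference: AP of size 4 gives K = 7/4 ≈ 1.7500; a fully generic set of size 4 gives K ≈ 2.5000.

|A| = 4, |A + A| = 10, K = 10/4 = 5/2.
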